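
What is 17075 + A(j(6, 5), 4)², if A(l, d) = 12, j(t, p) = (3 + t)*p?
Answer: 17219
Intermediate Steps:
j(t, p) = p*(3 + t)
17075 + A(j(6, 5), 4)² = 17075 + 12² = 17075 + 144 = 17219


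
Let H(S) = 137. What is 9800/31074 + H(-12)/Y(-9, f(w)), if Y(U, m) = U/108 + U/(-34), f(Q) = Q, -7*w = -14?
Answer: 434409376/574869 ≈ 755.67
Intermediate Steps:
w = 2 (w = -⅐*(-14) = 2)
Y(U, m) = -37*U/1836 (Y(U, m) = U*(1/108) + U*(-1/34) = U/108 - U/34 = -37*U/1836)
9800/31074 + H(-12)/Y(-9, f(w)) = 9800/31074 + 137/((-37/1836*(-9))) = 9800*(1/31074) + 137/(37/204) = 4900/15537 + 137*(204/37) = 4900/15537 + 27948/37 = 434409376/574869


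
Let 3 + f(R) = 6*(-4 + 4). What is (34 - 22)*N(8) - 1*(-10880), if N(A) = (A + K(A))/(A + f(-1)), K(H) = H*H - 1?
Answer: 55252/5 ≈ 11050.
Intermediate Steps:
K(H) = -1 + H² (K(H) = H² - 1 = -1 + H²)
f(R) = -3 (f(R) = -3 + 6*(-4 + 4) = -3 + 6*0 = -3 + 0 = -3)
N(A) = (-1 + A + A²)/(-3 + A) (N(A) = (A + (-1 + A²))/(A - 3) = (-1 + A + A²)/(-3 + A))
(34 - 22)*N(8) - 1*(-10880) = (34 - 22)*((-1 + 8 + 8²)/(-3 + 8)) - 1*(-10880) = 12*((-1 + 8 + 64)/5) + 10880 = 12*((⅕)*71) + 10880 = 12*(71/5) + 10880 = 852/5 + 10880 = 55252/5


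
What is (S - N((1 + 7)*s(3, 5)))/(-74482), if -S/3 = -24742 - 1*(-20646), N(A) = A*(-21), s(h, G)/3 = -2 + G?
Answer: -6900/37241 ≈ -0.18528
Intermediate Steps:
s(h, G) = -6 + 3*G (s(h, G) = 3*(-2 + G) = -6 + 3*G)
N(A) = -21*A
S = 12288 (S = -3*(-24742 - 1*(-20646)) = -3*(-24742 + 20646) = -3*(-4096) = 12288)
(S - N((1 + 7)*s(3, 5)))/(-74482) = (12288 - (-21)*(1 + 7)*(-6 + 3*5))/(-74482) = (12288 - (-21)*8*(-6 + 15))*(-1/74482) = (12288 - (-21)*8*9)*(-1/74482) = (12288 - (-21)*72)*(-1/74482) = (12288 - 1*(-1512))*(-1/74482) = (12288 + 1512)*(-1/74482) = 13800*(-1/74482) = -6900/37241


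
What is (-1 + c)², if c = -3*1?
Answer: 16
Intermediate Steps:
c = -3
(-1 + c)² = (-1 - 3)² = (-4)² = 16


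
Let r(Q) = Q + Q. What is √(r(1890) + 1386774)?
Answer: 3*√154506 ≈ 1179.2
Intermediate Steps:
r(Q) = 2*Q
√(r(1890) + 1386774) = √(2*1890 + 1386774) = √(3780 + 1386774) = √1390554 = 3*√154506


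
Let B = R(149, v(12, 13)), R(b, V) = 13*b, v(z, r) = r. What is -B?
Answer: -1937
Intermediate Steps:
B = 1937 (B = 13*149 = 1937)
-B = -1*1937 = -1937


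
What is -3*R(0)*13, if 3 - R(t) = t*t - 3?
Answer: -234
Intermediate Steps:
R(t) = 6 - t² (R(t) = 3 - (t*t - 3) = 3 - (t² - 3) = 3 - (-3 + t²) = 3 + (3 - t²) = 6 - t²)
-3*R(0)*13 = -3*(6 - 1*0²)*13 = -3*(6 - 1*0)*13 = -3*(6 + 0)*13 = -3*6*13 = -18*13 = -234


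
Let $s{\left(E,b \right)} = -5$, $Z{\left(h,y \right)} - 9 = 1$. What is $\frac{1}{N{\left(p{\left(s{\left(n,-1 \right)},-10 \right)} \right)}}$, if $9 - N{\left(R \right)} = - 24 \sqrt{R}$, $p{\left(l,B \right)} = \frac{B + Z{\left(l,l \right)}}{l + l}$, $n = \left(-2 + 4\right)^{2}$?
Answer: $\frac{1}{9} \approx 0.11111$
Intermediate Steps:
$Z{\left(h,y \right)} = 10$ ($Z{\left(h,y \right)} = 9 + 1 = 10$)
$n = 4$ ($n = 2^{2} = 4$)
$p{\left(l,B \right)} = \frac{10 + B}{2 l}$ ($p{\left(l,B \right)} = \frac{B + 10}{l + l} = \frac{10 + B}{2 l}$)
$N{\left(R \right)} = 9 + 24 \sqrt{R}$ ($N{\left(R \right)} = 9 - - 24 \sqrt{R} = 9 + 24 \sqrt{R}$)
$\frac{1}{N{\left(p{\left(s{\left(n,-1 \right)},-10 \right)} \right)}} = \frac{1}{9 + 24 \sqrt{\frac{10 - 10}{2 \left(-5\right)}}} = \frac{1}{9 + 24 \sqrt{\frac{1}{2} \left(- \frac{1}{5}\right) 0}} = \frac{1}{9 + 24 \sqrt{0}} = \frac{1}{9 + 24 \cdot 0} = \frac{1}{9 + 0} = \frac{1}{9}$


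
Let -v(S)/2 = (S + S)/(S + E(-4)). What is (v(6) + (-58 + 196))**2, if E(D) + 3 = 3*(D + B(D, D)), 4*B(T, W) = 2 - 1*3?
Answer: 3334276/169 ≈ 19729.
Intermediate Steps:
B(T, W) = -1/4 (B(T, W) = (2 - 1*3)/4 = (2 - 3)/4 = (1/4)*(-1) = -1/4)
E(D) = -15/4 + 3*D (E(D) = -3 + 3*(D - 1/4) = -3 + 3*(-1/4 + D) = -3 + (-3/4 + 3*D) = -15/4 + 3*D)
v(S) = -4*S/(-63/4 + S) (v(S) = -2*(S + S)/(S + (-15/4 + 3*(-4))) = -2*2*S/(S + (-15/4 - 12)) = -2*2*S/(S - 63/4) = -2*2*S/(-63/4 + S) = -4*S/(-63/4 + S))
(v(6) + (-58 + 196))**2 = (-16*6/(-63 + 4*6) + (-58 + 196))**2 = (-16*6/(-63 + 24) + 138)**2 = (-16*6/(-39) + 138)**2 = (-16*6*(-1/39) + 138)**2 = (32/13 + 138)**2 = (1826/13)**2 = 3334276/169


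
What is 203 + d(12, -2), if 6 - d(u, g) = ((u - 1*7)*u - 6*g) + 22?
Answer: 115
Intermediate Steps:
d(u, g) = -16 + 6*g - u*(-7 + u) (d(u, g) = 6 - (((u - 1*7)*u - 6*g) + 22) = 6 - (((u - 7)*u - 6*g) + 22) = 6 - (((-7 + u)*u - 6*g) + 22) = 6 - ((u*(-7 + u) - 6*g) + 22) = 6 - ((-6*g + u*(-7 + u)) + 22) = 6 - (22 - 6*g + u*(-7 + u)) = 6 + (-22 + 6*g - u*(-7 + u)) = -16 + 6*g - u*(-7 + u))
203 + d(12, -2) = 203 + (-16 - 1*12² + 6*(-2) + 7*12) = 203 + (-16 - 1*144 - 12 + 84) = 203 + (-16 - 144 - 12 + 84) = 203 - 88 = 115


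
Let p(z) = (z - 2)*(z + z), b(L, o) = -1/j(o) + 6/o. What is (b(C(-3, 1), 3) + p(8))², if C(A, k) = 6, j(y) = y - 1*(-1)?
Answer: 152881/16 ≈ 9555.1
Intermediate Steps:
j(y) = 1 + y (j(y) = y + 1 = 1 + y)
b(L, o) = -1/(1 + o) + 6/o
p(z) = 2*z*(-2 + z) (p(z) = (-2 + z)*(2*z) = 2*z*(-2 + z))
(b(C(-3, 1), 3) + p(8))² = ((6 + 5*3)/(3*(1 + 3)) + 2*8*(-2 + 8))² = ((⅓)*(6 + 15)/4 + 2*8*6)² = ((⅓)*(¼)*21 + 96)² = (7/4 + 96)² = (391/4)² = 152881/16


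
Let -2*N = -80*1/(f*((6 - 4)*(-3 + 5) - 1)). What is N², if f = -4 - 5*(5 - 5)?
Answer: 100/9 ≈ 11.111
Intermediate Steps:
f = -4 (f = -4 - 5*0 = -4 - 1*0 = -4 + 0 = -4)
N = -10/3 (N = -(-40)/(((6 - 4)*(-3 + 5) - 1)*(-4)) = -(-40)/((2*2 - 1)*(-4)) = -(-40)/((4 - 1)*(-4)) = -(-40)/(3*(-4)) = -(-40)/(-12) = -(-40)*(-1)/12 = -½*20/3 = -10/3 ≈ -3.3333)
N² = (-10/3)² = 100/9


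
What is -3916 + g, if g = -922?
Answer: -4838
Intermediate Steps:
-3916 + g = -3916 - 922 = -4838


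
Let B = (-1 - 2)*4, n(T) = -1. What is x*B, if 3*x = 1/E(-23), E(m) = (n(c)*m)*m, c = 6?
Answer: 4/529 ≈ 0.0075614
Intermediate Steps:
B = -12 (B = -3*4 = -12)
E(m) = -m² (E(m) = (-m)*m = -m²)
x = -1/1587 (x = 1/(3*((-1*(-23)²))) = 1/(3*((-1*529))) = (⅓)/(-529) = (⅓)*(-1/529) = -1/1587 ≈ -0.00063012)
x*B = -1/1587*(-12) = 4/529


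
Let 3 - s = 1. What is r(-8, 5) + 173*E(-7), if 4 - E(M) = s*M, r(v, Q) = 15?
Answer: 3129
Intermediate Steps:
s = 2 (s = 3 - 1*1 = 3 - 1 = 2)
E(M) = 4 - 2*M
r(-8, 5) + 173*E(-7) = 15 + 173*(4 - 2*(-7)) = 15 + 173*(4 + 14) = 15 + 173*18 = 15 + 3114 = 3129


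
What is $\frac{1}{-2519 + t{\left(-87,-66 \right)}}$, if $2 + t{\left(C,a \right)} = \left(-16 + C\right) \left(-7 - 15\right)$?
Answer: $- \frac{1}{255} \approx -0.0039216$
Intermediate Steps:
$t{\left(C,a \right)} = 350 - 22 C$ ($t{\left(C,a \right)} = -2 + \left(-16 + C\right) \left(-7 - 15\right) = -2 + \left(-16 + C\right) \left(-22\right) = -2 - \left(-352 + 22 C\right) = 350 - 22 C$)
$\frac{1}{-2519 + t{\left(-87,-66 \right)}} = \frac{1}{-2519 + \left(350 - -1914\right)} = \frac{1}{-2519 + \left(350 + 1914\right)} = \frac{1}{-2519 + 2264} = \frac{1}{-255} = - \frac{1}{255}$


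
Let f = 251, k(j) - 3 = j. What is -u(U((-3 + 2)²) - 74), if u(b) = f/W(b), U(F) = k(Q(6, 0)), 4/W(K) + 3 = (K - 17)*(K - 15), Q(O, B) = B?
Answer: -1898815/4 ≈ -4.7470e+5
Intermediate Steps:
k(j) = 3 + j
W(K) = 4/(-3 + (-17 + K)*(-15 + K)) (W(K) = 4/(-3 + (K - 17)*(K - 15)) = 4/(-3 + (-17 + K)*(-15 + K)))
U(F) = 3 (U(F) = 3 + 0 = 3)
u(b) = 15813 - 2008*b + 251*b²/4 (u(b) = 251/((4/(252 + b² - 32*b))) = 251*(63 - 8*b + b²/4) = 15813 - 2008*b + 251*b²/4)
-u(U((-3 + 2)²) - 74) = -(15813 - 2008*(3 - 74) + 251*(3 - 74)²/4) = -(15813 - 2008*(-71) + (251/4)*(-71)²) = -(15813 + 142568 + (251/4)*5041) = -(15813 + 142568 + 1265291/4) = -1*1898815/4 = -1898815/4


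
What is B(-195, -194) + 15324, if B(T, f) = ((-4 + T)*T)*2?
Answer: 92934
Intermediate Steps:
B(T, f) = 2*T*(-4 + T) (B(T, f) = (T*(-4 + T))*2 = 2*T*(-4 + T))
B(-195, -194) + 15324 = 2*(-195)*(-4 - 195) + 15324 = 2*(-195)*(-199) + 15324 = 77610 + 15324 = 92934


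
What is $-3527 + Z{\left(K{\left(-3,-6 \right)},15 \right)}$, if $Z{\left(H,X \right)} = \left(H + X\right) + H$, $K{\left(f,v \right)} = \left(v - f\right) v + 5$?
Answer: $-3466$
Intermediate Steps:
$K{\left(f,v \right)} = 5 + v \left(v - f\right)$ ($K{\left(f,v \right)} = v \left(v - f\right) + 5 = 5 + v \left(v - f\right)$)
$Z{\left(H,X \right)} = X + 2 H$
$-3527 + Z{\left(K{\left(-3,-6 \right)},15 \right)} = -3527 + \left(15 + 2 \left(5 + \left(-6\right)^{2} - \left(-3\right) \left(-6\right)\right)\right) = -3527 + \left(15 + 2 \left(5 + 36 - 18\right)\right) = -3527 + \left(15 + 2 \cdot 23\right) = -3527 + \left(15 + 46\right) = -3527 + 61 = -3466$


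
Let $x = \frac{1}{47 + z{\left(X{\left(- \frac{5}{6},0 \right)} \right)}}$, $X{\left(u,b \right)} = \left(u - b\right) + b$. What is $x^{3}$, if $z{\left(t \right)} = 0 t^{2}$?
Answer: $\frac{1}{103823} \approx 9.6318 \cdot 10^{-6}$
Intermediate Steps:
$X{\left(u,b \right)} = u$
$z{\left(t \right)} = 0$
$x = \frac{1}{47}$ ($x = \frac{1}{47 + 0} = \frac{1}{47} \approx 0.021277$)
$x^{3} = \left(\frac{1}{47}\right)^{3} = \frac{1}{103823}$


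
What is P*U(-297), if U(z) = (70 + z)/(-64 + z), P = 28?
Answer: 6356/361 ≈ 17.607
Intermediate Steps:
U(z) = (70 + z)/(-64 + z)
P*U(-297) = 28*((70 - 297)/(-64 - 297)) = 28*(-227/(-361)) = 28*(-1/361*(-227)) = 28*(227/361) = 6356/361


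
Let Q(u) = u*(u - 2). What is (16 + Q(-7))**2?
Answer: 6241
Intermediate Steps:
Q(u) = u*(-2 + u)
(16 + Q(-7))**2 = (16 - 7*(-2 - 7))**2 = (16 - 7*(-9))**2 = (16 + 63)**2 = 79**2 = 6241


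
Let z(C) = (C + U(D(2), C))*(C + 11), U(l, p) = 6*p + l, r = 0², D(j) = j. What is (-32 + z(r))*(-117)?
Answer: 1170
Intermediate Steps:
r = 0
U(l, p) = l + 6*p
z(C) = (2 + 7*C)*(11 + C) (z(C) = (C + (2 + 6*C))*(C + 11) = (2 + 7*C)*(11 + C))
(-32 + z(r))*(-117) = (-32 + (22 + 7*0² + 79*0))*(-117) = (-32 + (22 + 7*0 + 0))*(-117) = (-32 + (22 + 0 + 0))*(-117) = (-32 + 22)*(-117) = -10*(-117) = 1170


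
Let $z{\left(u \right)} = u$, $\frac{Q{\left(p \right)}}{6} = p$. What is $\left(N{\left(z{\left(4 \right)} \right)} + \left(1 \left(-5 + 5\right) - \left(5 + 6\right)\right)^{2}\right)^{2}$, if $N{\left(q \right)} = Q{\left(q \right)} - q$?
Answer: $19881$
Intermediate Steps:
$Q{\left(p \right)} = 6 p$
$N{\left(q \right)} = 5 q$ ($N{\left(q \right)} = 6 q - q = 5 q$)
$\left(N{\left(z{\left(4 \right)} \right)} + \left(1 \left(-5 + 5\right) - \left(5 + 6\right)\right)^{2}\right)^{2} = \left(5 \cdot 4 + \left(1 \left(-5 + 5\right) - \left(5 + 6\right)\right)^{2}\right)^{2} = \left(20 + \left(1 \cdot 0 - 11\right)^{2}\right)^{2} = \left(20 + \left(0 - 11\right)^{2}\right)^{2} = \left(20 + \left(-11\right)^{2}\right)^{2} = \left(20 + 121\right)^{2} = 141^{2} = 19881$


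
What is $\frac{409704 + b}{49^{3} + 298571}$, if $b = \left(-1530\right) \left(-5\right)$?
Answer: $\frac{9937}{9910} \approx 1.0027$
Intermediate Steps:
$b = 7650$
$\frac{409704 + b}{49^{3} + 298571} = \frac{409704 + 7650}{49^{3} + 298571} = \frac{417354}{117649 + 298571} = \frac{417354}{416220} = 417354 \cdot \frac{1}{416220} = \frac{9937}{9910}$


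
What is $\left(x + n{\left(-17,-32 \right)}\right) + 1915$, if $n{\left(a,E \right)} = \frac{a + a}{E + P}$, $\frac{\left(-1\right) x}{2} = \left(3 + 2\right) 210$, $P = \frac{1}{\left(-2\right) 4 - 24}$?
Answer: $- \frac{188537}{1025} \approx -183.94$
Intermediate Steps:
$P = - \frac{1}{32}$ ($P = \frac{1}{-8 - 24} = \frac{1}{-32} = - \frac{1}{32} \approx -0.03125$)
$x = -2100$ ($x = - 2 \left(3 + 2\right) 210 = - 2 \cdot 5 \cdot 210 = \left(-2\right) 1050 = -2100$)
$n{\left(a,E \right)} = \frac{2 a}{- \frac{1}{32} + E}$ ($n{\left(a,E \right)} = \frac{a + a}{E - \frac{1}{32}} = \frac{2 a}{- \frac{1}{32} + E}$)
$\left(x + n{\left(-17,-32 \right)}\right) + 1915 = \left(-2100 + 64 \left(-17\right) \frac{1}{-1 + 32 \left(-32\right)}\right) + 1915 = \left(-2100 + 64 \left(-17\right) \frac{1}{-1 - 1024}\right) + 1915 = \left(-2100 + 64 \left(-17\right) \frac{1}{-1025}\right) + 1915 = \left(-2100 + 64 \left(-17\right) \left(- \frac{1}{1025}\right)\right) + 1915 = \left(-2100 + \frac{1088}{1025}\right) + 1915 = - \frac{2151412}{1025} + 1915 = - \frac{188537}{1025}$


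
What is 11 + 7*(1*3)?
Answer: 32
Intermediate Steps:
11 + 7*(1*3) = 11 + 7*3 = 11 + 21 = 32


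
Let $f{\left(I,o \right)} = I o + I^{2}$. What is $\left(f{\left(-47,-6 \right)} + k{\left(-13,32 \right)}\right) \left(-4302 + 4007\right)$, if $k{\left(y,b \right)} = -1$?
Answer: $-734550$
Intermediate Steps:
$f{\left(I,o \right)} = I^{2} + I o$
$\left(f{\left(-47,-6 \right)} + k{\left(-13,32 \right)}\right) \left(-4302 + 4007\right) = \left(- 47 \left(-47 - 6\right) - 1\right) \left(-4302 + 4007\right) = \left(\left(-47\right) \left(-53\right) - 1\right) \left(-295\right) = \left(2491 - 1\right) \left(-295\right) = 2490 \left(-295\right) = -734550$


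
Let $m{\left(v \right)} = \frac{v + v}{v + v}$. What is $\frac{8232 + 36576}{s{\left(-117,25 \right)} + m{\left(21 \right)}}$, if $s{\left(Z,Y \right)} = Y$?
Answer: $\frac{22404}{13} \approx 1723.4$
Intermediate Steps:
$m{\left(v \right)} = 1$ ($m{\left(v \right)} = \frac{2 v}{2 v} = 2 v \frac{1}{2 v} = 1$)
$\frac{8232 + 36576}{s{\left(-117,25 \right)} + m{\left(21 \right)}} = \frac{8232 + 36576}{25 + 1} = \frac{44808}{26} = 44808 \cdot \frac{1}{26} = \frac{22404}{13}$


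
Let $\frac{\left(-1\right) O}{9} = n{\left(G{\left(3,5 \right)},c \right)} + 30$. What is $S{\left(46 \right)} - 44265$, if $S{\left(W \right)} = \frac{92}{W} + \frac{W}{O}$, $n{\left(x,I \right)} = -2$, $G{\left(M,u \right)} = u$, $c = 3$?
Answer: $- \frac{5577161}{126} \approx -44263.0$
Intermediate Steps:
$O = -252$ ($O = - 9 \left(-2 + 30\right) = \left(-9\right) 28 = -252$)
$S{\left(W \right)} = \frac{92}{W} - \frac{W}{252}$ ($S{\left(W \right)} = \frac{92}{W} + \frac{W}{-252} = \frac{92}{W} + W \left(- \frac{1}{252}\right) = \frac{92}{W} - \frac{W}{252}$)
$S{\left(46 \right)} - 44265 = \left(\frac{92}{46} - \frac{23}{126}\right) - 44265 = \left(92 \cdot \frac{1}{46} - \frac{23}{126}\right) - 44265 = \left(2 - \frac{23}{126}\right) - 44265 = \frac{229}{126} - 44265 = - \frac{5577161}{126}$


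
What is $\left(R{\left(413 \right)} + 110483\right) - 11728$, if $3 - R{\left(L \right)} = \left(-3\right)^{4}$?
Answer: $98677$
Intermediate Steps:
$R{\left(L \right)} = -78$ ($R{\left(L \right)} = 3 - \left(-3\right)^{4} = 3 - 81 = -78$)
$\left(R{\left(413 \right)} + 110483\right) - 11728 = \left(-78 + 110483\right) - 11728 = 110405 - 11728 = 98677$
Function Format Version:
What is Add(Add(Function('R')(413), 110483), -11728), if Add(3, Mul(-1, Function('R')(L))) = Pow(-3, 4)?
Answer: 98677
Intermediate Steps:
Function('R')(L) = -78 (Function('R')(L) = Add(3, Mul(-1, Pow(-3, 4))) = Add(3, Mul(-1, 81)) = Add(3, -81) = -78)
Add(Add(Function('R')(413), 110483), -11728) = Add(Add(-78, 110483), -11728) = Add(110405, -11728) = 98677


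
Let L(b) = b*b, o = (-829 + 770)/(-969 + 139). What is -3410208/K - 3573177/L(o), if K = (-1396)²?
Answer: -299820669483108678/423989281 ≈ -7.0714e+8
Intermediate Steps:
o = 59/830 (o = -59/(-830) = -59*(-1/830) = 59/830 ≈ 0.071084)
K = 1948816
L(b) = b²
-3410208/K - 3573177/L(o) = -3410208/1948816 - 3573177/((59/830)²) = -3410208*1/1948816 - 3573177/3481/688900 = -213138/121801 - 3573177*688900/3481 = -213138/121801 - 2461561635300/3481 = -299820669483108678/423989281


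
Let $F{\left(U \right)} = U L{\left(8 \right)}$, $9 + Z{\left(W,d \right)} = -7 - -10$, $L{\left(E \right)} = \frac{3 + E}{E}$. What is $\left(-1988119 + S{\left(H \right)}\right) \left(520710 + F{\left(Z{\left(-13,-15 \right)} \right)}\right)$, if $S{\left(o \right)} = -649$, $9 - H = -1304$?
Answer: $-1035554977944$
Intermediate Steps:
$H = 1313$ ($H = 9 - -1304 = 9 + 1304 = 1313$)
$L{\left(E \right)} = \frac{3 + E}{E}$
$Z{\left(W,d \right)} = -6$ ($Z{\left(W,d \right)} = -9 - -3 = -9 + \left(-7 + 10\right) = -9 + 3 = -6$)
$F{\left(U \right)} = \frac{11 U}{8}$ ($F{\left(U \right)} = U \frac{3 + 8}{8} = U \frac{1}{8} \cdot 11 = U \frac{11}{8} = \frac{11 U}{8}$)
$\left(-1988119 + S{\left(H \right)}\right) \left(520710 + F{\left(Z{\left(-13,-15 \right)} \right)}\right) = \left(-1988119 - 649\right) \left(520710 + \frac{11}{8} \left(-6\right)\right) = - 1988768 \left(520710 - \frac{33}{4}\right) = \left(-1988768\right) \frac{2082807}{4} = -1035554977944$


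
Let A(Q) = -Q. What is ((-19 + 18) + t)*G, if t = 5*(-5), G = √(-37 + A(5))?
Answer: -26*I*√42 ≈ -168.5*I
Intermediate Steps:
G = I*√42 (G = √(-37 - 1*5) = √(-37 - 5) = √(-42) = I*√42 ≈ 6.4807*I)
t = -25
((-19 + 18) + t)*G = ((-19 + 18) - 25)*(I*√42) = (-1 - 25)*(I*√42) = -26*I*√42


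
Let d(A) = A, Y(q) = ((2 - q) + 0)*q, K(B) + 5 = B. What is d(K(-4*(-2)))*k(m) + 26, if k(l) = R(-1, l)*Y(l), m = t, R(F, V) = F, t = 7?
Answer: 131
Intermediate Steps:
K(B) = -5 + B
Y(q) = q*(2 - q) (Y(q) = (2 - q)*q = q*(2 - q))
m = 7
k(l) = -l*(2 - l)
d(K(-4*(-2)))*k(m) + 26 = (-5 - 4*(-2))*(7*(-2 + 7)) + 26 = (-5 + 8)*(7*5) + 26 = 3*35 + 26 = 105 + 26 = 131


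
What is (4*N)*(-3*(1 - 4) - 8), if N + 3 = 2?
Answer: -4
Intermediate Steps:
N = -1 (N = -3 + 2 = -1)
(4*N)*(-3*(1 - 4) - 8) = (4*(-1))*(-3*(1 - 4) - 8) = -4*(-3*(-3) - 8) = -4*(9 - 8) = -4*1 = -4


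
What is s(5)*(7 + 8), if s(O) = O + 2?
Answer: 105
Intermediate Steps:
s(O) = 2 + O
s(5)*(7 + 8) = (2 + 5)*(7 + 8) = 7*15 = 105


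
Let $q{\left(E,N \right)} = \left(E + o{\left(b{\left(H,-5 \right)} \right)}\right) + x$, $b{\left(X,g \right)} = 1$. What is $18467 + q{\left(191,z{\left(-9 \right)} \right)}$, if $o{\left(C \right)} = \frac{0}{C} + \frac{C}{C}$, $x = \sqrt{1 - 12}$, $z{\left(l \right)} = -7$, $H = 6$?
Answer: $18659 + i \sqrt{11} \approx 18659.0 + 3.3166 i$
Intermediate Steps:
$x = i \sqrt{11}$ ($x = \sqrt{-11} = i \sqrt{11} \approx 3.3166 i$)
$o{\left(C \right)} = 1$ ($o{\left(C \right)} = 0 + 1 = 1$)
$q{\left(E,N \right)} = 1 + E + i \sqrt{11}$ ($q{\left(E,N \right)} = \left(E + 1\right) + i \sqrt{11} = \left(1 + E\right) + i \sqrt{11} = 1 + E + i \sqrt{11}$)
$18467 + q{\left(191,z{\left(-9 \right)} \right)} = 18467 + \left(1 + 191 + i \sqrt{11}\right) = 18467 + \left(192 + i \sqrt{11}\right) = 18659 + i \sqrt{11}$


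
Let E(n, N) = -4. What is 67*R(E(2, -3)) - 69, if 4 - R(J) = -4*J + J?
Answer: -605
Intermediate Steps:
R(J) = 4 + 3*J (R(J) = 4 - (-4*J + J) = 4 - (-3)*J = 4 + 3*J)
67*R(E(2, -3)) - 69 = 67*(4 + 3*(-4)) - 69 = 67*(4 - 12) - 69 = 67*(-8) - 69 = -536 - 69 = -605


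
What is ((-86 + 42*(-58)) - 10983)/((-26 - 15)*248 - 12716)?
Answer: 13505/22884 ≈ 0.59015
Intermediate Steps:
((-86 + 42*(-58)) - 10983)/((-26 - 15)*248 - 12716) = ((-86 - 2436) - 10983)/(-41*248 - 12716) = (-2522 - 10983)/(-10168 - 12716) = -13505/(-22884) = -13505*(-1/22884) = 13505/22884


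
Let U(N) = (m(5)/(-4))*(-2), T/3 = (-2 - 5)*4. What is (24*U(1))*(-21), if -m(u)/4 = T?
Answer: -84672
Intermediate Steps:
T = -84 (T = 3*((-2 - 5)*4) = 3*(-7*4) = 3*(-28) = -84)
m(u) = 336 (m(u) = -4*(-84) = 336)
U(N) = 168 (U(N) = (336/(-4))*(-2) = -¼*336*(-2) = -84*(-2) = 168)
(24*U(1))*(-21) = (24*168)*(-21) = 4032*(-21) = -84672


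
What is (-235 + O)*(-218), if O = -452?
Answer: 149766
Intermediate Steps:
(-235 + O)*(-218) = (-235 - 452)*(-218) = -687*(-218) = 149766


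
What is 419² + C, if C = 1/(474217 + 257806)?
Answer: 128514689904/732023 ≈ 1.7556e+5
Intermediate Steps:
C = 1/732023 ≈ 1.3661e-6
419² + C = 419² + 1/732023 = 175561 + 1/732023 = 128514689904/732023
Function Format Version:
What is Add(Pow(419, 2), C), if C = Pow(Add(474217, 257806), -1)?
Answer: Rational(128514689904, 732023) ≈ 1.7556e+5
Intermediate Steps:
C = Rational(1, 732023) (C = Pow(732023, -1) = Rational(1, 732023) ≈ 1.3661e-6)
Add(Pow(419, 2), C) = Add(Pow(419, 2), Rational(1, 732023)) = Add(175561, Rational(1, 732023)) = Rational(128514689904, 732023)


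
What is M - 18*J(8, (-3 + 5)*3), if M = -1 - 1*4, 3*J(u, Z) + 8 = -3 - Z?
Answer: 97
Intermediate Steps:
J(u, Z) = -11/3 - Z/3 (J(u, Z) = -8/3 + (-3 - Z)/3 = -8/3 + (-1 - Z/3) = -11/3 - Z/3)
M = -5 (M = -1 - 4 = -5)
M - 18*J(8, (-3 + 5)*3) = -5 - 18*(-11/3 - (-3 + 5)*3/3) = -5 - 18*(-11/3 - 2*3/3) = -5 - 18*(-11/3 - ⅓*6) = -5 - 18*(-11/3 - 2) = -5 - 18*(-17/3) = -5 + 102 = 97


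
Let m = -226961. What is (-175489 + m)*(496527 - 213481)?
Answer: -113911862700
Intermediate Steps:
(-175489 + m)*(496527 - 213481) = (-175489 - 226961)*(496527 - 213481) = -402450*283046 = -113911862700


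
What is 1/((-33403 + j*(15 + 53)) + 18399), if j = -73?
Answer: -1/19968 ≈ -5.0080e-5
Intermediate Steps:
1/((-33403 + j*(15 + 53)) + 18399) = 1/((-33403 - 73*(15 + 53)) + 18399) = 1/((-33403 - 73*68) + 18399) = 1/((-33403 - 4964) + 18399) = 1/(-38367 + 18399) = 1/(-19968) = -1/19968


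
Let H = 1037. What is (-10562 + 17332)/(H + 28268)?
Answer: 1354/5861 ≈ 0.23102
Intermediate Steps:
(-10562 + 17332)/(H + 28268) = (-10562 + 17332)/(1037 + 28268) = 6770/29305 = 6770*(1/29305) = 1354/5861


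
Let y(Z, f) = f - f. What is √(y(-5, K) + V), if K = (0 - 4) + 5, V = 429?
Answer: √429 ≈ 20.712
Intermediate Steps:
K = 1 (K = -4 + 5 = 1)
y(Z, f) = 0
√(y(-5, K) + V) = √(0 + 429) = √429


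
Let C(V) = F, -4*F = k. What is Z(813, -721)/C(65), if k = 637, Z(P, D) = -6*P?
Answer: 19512/637 ≈ 30.631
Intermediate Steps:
F = -637/4 (F = -¼*637 = -637/4 ≈ -159.25)
C(V) = -637/4
Z(813, -721)/C(65) = (-6*813)/(-637/4) = -4878*(-4/637) = 19512/637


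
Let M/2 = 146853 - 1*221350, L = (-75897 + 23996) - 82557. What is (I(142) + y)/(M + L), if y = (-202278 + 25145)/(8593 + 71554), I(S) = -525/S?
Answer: 67230061/3225931497048 ≈ 2.0840e-5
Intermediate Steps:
L = -134458 (L = -51901 - 82557 = -134458)
y = -177133/80147 ≈ -2.2101
M = -148994 (M = 2*(146853 - 1*221350) = 2*(146853 - 221350) = 2*(-74497) = -148994)
(I(142) + y)/(M + L) = (-525/142 - 177133/80147)/(-148994 - 134458) = (-525*1/142 - 177133/80147)/(-283452) = (-525/142 - 177133/80147)*(-1/283452) = -67230061/11380874*(-1/283452) = 67230061/3225931497048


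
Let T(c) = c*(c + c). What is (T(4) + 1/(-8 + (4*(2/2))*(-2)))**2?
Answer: 261121/256 ≈ 1020.0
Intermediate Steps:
T(c) = 2*c**2 (T(c) = c*(2*c) = 2*c**2)
(T(4) + 1/(-8 + (4*(2/2))*(-2)))**2 = (2*4**2 + 1/(-8 + (4*(2/2))*(-2)))**2 = (2*16 + 1/(-8 + (4*(2*(1/2)))*(-2)))**2 = (32 + 1/(-8 + (4*1)*(-2)))**2 = (32 + 1/(-8 + 4*(-2)))**2 = (32 + 1/(-8 - 8))**2 = (32 + 1/(-16))**2 = (32 - 1/16)**2 = (511/16)**2 = 261121/256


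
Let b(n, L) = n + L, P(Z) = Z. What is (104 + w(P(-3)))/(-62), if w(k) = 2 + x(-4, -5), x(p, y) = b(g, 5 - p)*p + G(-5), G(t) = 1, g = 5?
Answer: -51/62 ≈ -0.82258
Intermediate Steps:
b(n, L) = L + n
x(p, y) = 1 + p*(10 - p) (x(p, y) = ((5 - p) + 5)*p + 1 = (10 - p)*p + 1 = p*(10 - p) + 1 = 1 + p*(10 - p))
w(k) = -53 (w(k) = 2 + (1 - 1*(-4)*(-10 - 4)) = 2 + (1 - 1*(-4)*(-14)) = 2 + (1 - 56) = 2 - 55 = -53)
(104 + w(P(-3)))/(-62) = (104 - 53)/(-62) = -1/62*51 = -51/62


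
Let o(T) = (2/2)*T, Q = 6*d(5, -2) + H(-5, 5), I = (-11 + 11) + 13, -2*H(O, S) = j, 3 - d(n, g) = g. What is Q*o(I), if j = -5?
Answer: 845/2 ≈ 422.50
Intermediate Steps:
d(n, g) = 3 - g
H(O, S) = 5/2 (H(O, S) = -½*(-5) = 5/2)
I = 13 (I = 0 + 13 = 13)
Q = 65/2 (Q = 6*(3 - 1*(-2)) + 5/2 = 6*(3 + 2) + 5/2 = 6*5 + 5/2 = 30 + 5/2 = 65/2 ≈ 32.500)
o(T) = T (o(T) = ((½)*2)*T = 1*T = T)
Q*o(I) = (65/2)*13 = 845/2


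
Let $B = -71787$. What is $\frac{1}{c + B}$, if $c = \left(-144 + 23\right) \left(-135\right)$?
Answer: $- \frac{1}{55452} \approx -1.8034 \cdot 10^{-5}$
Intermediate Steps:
$c = 16335$ ($c = \left(-121\right) \left(-135\right) = 16335$)
$\frac{1}{c + B} = \frac{1}{16335 - 71787} = \frac{1}{-55452} = - \frac{1}{55452}$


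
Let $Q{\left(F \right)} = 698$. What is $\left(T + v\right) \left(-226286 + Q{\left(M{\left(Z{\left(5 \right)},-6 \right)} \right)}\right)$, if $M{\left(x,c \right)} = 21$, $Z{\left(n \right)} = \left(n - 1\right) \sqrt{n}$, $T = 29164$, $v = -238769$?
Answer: $47284372740$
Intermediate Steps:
$Z{\left(n \right)} = \sqrt{n} \left(-1 + n\right)$ ($Z{\left(n \right)} = \left(-1 + n\right) \sqrt{n} = \sqrt{n} \left(-1 + n\right)$)
$\left(T + v\right) \left(-226286 + Q{\left(M{\left(Z{\left(5 \right)},-6 \right)} \right)}\right) = \left(29164 - 238769\right) \left(-226286 + 698\right) = \left(-209605\right) \left(-225588\right) = 47284372740$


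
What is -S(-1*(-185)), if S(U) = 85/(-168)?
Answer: 85/168 ≈ 0.50595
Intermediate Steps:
S(U) = -85/168 (S(U) = 85*(-1/168) = -85/168)
-S(-1*(-185)) = -1*(-85/168) = 85/168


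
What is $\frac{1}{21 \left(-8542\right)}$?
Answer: $- \frac{1}{179382} \approx -5.5747 \cdot 10^{-6}$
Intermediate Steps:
$\frac{1}{21 \left(-8542\right)} = \frac{1}{-179382} = - \frac{1}{179382}$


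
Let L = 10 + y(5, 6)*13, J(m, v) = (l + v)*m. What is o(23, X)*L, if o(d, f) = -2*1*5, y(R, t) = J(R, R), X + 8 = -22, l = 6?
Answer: -7250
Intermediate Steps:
J(m, v) = m*(6 + v) (J(m, v) = (6 + v)*m = m*(6 + v))
X = -30 (X = -8 - 22 = -30)
y(R, t) = R*(6 + R)
o(d, f) = -10 (o(d, f) = -2*5 = -10)
L = 725 (L = 10 + (5*(6 + 5))*13 = 10 + (5*11)*13 = 10 + 55*13 = 10 + 715 = 725)
o(23, X)*L = -10*725 = -7250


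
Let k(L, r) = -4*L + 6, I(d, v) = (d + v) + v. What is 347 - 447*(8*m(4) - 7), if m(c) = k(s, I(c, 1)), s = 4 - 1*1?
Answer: 24932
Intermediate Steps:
I(d, v) = d + 2*v
s = 3 (s = 4 - 1 = 3)
k(L, r) = 6 - 4*L
m(c) = -6 (m(c) = 6 - 4*3 = 6 - 12 = -6)
347 - 447*(8*m(4) - 7) = 347 - 447*(8*(-6) - 7) = 347 - 447*(-48 - 7) = 347 - 447*(-55) = 347 + 24585 = 24932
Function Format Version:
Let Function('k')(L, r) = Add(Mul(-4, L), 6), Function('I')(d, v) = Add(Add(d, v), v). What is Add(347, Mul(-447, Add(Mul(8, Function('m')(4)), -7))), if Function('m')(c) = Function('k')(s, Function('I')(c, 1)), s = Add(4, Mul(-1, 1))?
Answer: 24932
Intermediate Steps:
Function('I')(d, v) = Add(d, Mul(2, v))
s = 3 (s = Add(4, -1) = 3)
Function('k')(L, r) = Add(6, Mul(-4, L))
Function('m')(c) = -6 (Function('m')(c) = Add(6, Mul(-4, 3)) = Add(6, -12) = -6)
Add(347, Mul(-447, Add(Mul(8, Function('m')(4)), -7))) = Add(347, Mul(-447, Add(Mul(8, -6), -7))) = Add(347, Mul(-447, Add(-48, -7))) = Add(347, Mul(-447, -55)) = Add(347, 24585) = 24932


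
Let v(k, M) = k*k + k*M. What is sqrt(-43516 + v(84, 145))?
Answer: 2*I*sqrt(6070) ≈ 155.82*I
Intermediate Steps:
v(k, M) = k**2 + M*k
sqrt(-43516 + v(84, 145)) = sqrt(-43516 + 84*(145 + 84)) = sqrt(-43516 + 84*229) = sqrt(-43516 + 19236) = sqrt(-24280) = 2*I*sqrt(6070)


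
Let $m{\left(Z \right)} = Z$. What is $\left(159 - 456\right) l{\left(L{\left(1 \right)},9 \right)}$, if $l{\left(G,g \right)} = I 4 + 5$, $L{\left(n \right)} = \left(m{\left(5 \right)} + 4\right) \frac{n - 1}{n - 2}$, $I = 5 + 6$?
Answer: $-14553$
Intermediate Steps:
$I = 11$
$L{\left(n \right)} = \frac{9 \left(-1 + n\right)}{-2 + n}$ ($L{\left(n \right)} = \left(5 + 4\right) \frac{n - 1}{n - 2} = 9 \frac{-1 + n}{-2 + n} = \frac{9 \left(-1 + n\right)}{-2 + n}$)
$l{\left(G,g \right)} = 49$ ($l{\left(G,g \right)} = 11 \cdot 4 + 5 = 44 + 5 = 49$)
$\left(159 - 456\right) l{\left(L{\left(1 \right)},9 \right)} = \left(159 - 456\right) 49 = \left(-297\right) 49 = -14553$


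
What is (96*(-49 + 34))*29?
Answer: -41760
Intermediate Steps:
(96*(-49 + 34))*29 = (96*(-15))*29 = -1440*29 = -41760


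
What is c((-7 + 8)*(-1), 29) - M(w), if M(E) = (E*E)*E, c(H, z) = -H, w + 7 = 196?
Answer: -6751268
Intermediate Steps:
w = 189 (w = -7 + 196 = 189)
M(E) = E**3 (M(E) = E**2*E = E**3)
c((-7 + 8)*(-1), 29) - M(w) = -(-7 + 8)*(-1) - 1*189**3 = -(-1) - 1*6751269 = -1*(-1) - 6751269 = 1 - 6751269 = -6751268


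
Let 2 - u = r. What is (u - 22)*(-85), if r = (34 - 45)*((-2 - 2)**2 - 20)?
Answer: 5440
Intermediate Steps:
r = 44 (r = -11*((-4)**2 - 20) = -11*(16 - 20) = -11*(-4) = 44)
u = -42 (u = 2 - 1*44 = 2 - 44 = -42)
(u - 22)*(-85) = (-42 - 22)*(-85) = -64*(-85) = 5440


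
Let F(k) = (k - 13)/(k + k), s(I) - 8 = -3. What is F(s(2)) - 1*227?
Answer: -1139/5 ≈ -227.80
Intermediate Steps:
s(I) = 5 (s(I) = 8 - 3 = 5)
F(k) = (-13 + k)/(2*k) (F(k) = (-13 + k)/((2*k)) = (-13 + k)*(1/(2*k)) = (-13 + k)/(2*k))
F(s(2)) - 1*227 = (½)*(-13 + 5)/5 - 1*227 = (½)*(⅕)*(-8) - 227 = -⅘ - 227 = -1139/5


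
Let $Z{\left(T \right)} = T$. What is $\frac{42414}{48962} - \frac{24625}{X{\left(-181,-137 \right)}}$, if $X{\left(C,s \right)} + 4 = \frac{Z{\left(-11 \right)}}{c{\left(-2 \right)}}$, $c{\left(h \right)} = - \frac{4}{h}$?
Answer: $\frac{1206092183}{465139} \approx 2593.0$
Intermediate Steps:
$X{\left(C,s \right)} = - \frac{19}{2}$ ($X{\left(C,s \right)} = -4 - \frac{11}{\left(-4\right) \frac{1}{-2}} = -4 - \frac{11}{\left(-4\right) \left(- \frac{1}{2}\right)} = -4 - \frac{11}{2} = - \frac{19}{2}$)
$\frac{42414}{48962} - \frac{24625}{X{\left(-181,-137 \right)}} = \frac{42414}{48962} - \frac{24625}{- \frac{19}{2}} = 42414 \cdot \frac{1}{48962} - - \frac{49250}{19} = \frac{21207}{24481} + \frac{49250}{19} = \frac{1206092183}{465139}$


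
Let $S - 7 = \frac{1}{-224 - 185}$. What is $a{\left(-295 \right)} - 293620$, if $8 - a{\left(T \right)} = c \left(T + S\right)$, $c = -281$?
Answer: $- \frac{153187141}{409} \approx -3.7454 \cdot 10^{5}$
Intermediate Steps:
$S = \frac{2862}{409}$ ($S = 7 + \frac{1}{-224 - 185} = 7 + \frac{1}{-409} = 7 - \frac{1}{409} = \frac{2862}{409} \approx 6.9976$)
$a{\left(T \right)} = \frac{807494}{409} + 281 T$ ($a{\left(T \right)} = 8 - - 281 \left(T + \frac{2862}{409}\right) = 8 - - 281 \left(\frac{2862}{409} + T\right) = 8 - \left(- \frac{804222}{409} - 281 T\right) = 8 + \left(\frac{804222}{409} + 281 T\right) = \frac{807494}{409} + 281 T$)
$a{\left(-295 \right)} - 293620 = \left(\frac{807494}{409} + 281 \left(-295\right)\right) - 293620 = \left(\frac{807494}{409} - 82895\right) - 293620 = - \frac{33096561}{409} - 293620 = - \frac{153187141}{409}$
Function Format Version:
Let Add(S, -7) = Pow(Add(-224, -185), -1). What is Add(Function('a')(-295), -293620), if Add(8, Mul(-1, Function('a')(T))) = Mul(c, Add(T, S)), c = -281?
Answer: Rational(-153187141, 409) ≈ -3.7454e+5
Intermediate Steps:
S = Rational(2862, 409) (S = Add(7, Pow(Add(-224, -185), -1)) = Add(7, Pow(-409, -1)) = Add(7, Rational(-1, 409)) = Rational(2862, 409) ≈ 6.9976)
Function('a')(T) = Add(Rational(807494, 409), Mul(281, T)) (Function('a')(T) = Add(8, Mul(-1, Mul(-281, Add(T, Rational(2862, 409))))) = Add(8, Mul(-1, Mul(-281, Add(Rational(2862, 409), T)))) = Add(8, Mul(-1, Add(Rational(-804222, 409), Mul(-281, T)))) = Add(8, Add(Rational(804222, 409), Mul(281, T))) = Add(Rational(807494, 409), Mul(281, T)))
Add(Function('a')(-295), -293620) = Add(Add(Rational(807494, 409), Mul(281, -295)), -293620) = Add(Add(Rational(807494, 409), -82895), -293620) = Add(Rational(-33096561, 409), -293620) = Rational(-153187141, 409)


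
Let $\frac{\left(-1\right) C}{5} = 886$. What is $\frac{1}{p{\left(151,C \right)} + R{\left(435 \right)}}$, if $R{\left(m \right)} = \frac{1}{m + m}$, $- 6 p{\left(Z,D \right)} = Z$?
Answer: $- \frac{145}{3649} \approx -0.039737$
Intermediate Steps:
$C = -4430$ ($C = \left(-5\right) 886 = -4430$)
$p{\left(Z,D \right)} = - \frac{Z}{6}$
$R{\left(m \right)} = \frac{1}{2 m}$
$\frac{1}{p{\left(151,C \right)} + R{\left(435 \right)}} = \frac{1}{\left(- \frac{1}{6}\right) 151 + \frac{1}{2 \cdot 435}} = \frac{1}{- \frac{151}{6} + \frac{1}{2} \cdot \frac{1}{435}} = \frac{1}{- \frac{151}{6} + \frac{1}{870}} = \frac{1}{- \frac{3649}{145}} = - \frac{145}{3649}$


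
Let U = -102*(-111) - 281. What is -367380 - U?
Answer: -378421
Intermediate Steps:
U = 11041 (U = 11322 - 281 = 11041)
-367380 - U = -367380 - 1*11041 = -367380 - 11041 = -378421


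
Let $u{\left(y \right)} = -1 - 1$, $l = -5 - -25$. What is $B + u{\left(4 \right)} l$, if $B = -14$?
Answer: $-54$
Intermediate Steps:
$l = 20$ ($l = -5 + 25 = 20$)
$u{\left(y \right)} = -2$
$B + u{\left(4 \right)} l = -14 - 40 = -54$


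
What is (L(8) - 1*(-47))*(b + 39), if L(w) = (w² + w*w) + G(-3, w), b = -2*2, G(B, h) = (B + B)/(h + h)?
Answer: 48895/8 ≈ 6111.9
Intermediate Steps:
G(B, h) = B/h (G(B, h) = (2*B)/((2*h)) = (2*B)*(1/(2*h)) = B/h)
b = -4
L(w) = -3/w + 2*w² (L(w) = (w² + w*w) - 3/w = (w² + w²) - 3/w = 2*w² - 3/w = -3/w + 2*w²)
(L(8) - 1*(-47))*(b + 39) = ((-3 + 2*8³)/8 - 1*(-47))*(-4 + 39) = ((-3 + 2*512)/8 + 47)*35 = ((-3 + 1024)/8 + 47)*35 = ((⅛)*1021 + 47)*35 = (1021/8 + 47)*35 = (1397/8)*35 = 48895/8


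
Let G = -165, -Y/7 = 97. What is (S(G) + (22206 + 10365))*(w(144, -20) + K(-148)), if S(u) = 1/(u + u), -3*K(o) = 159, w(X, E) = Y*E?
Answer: 48464666361/110 ≈ 4.4059e+8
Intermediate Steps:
Y = -679 (Y = -7*97 = -679)
w(X, E) = -679*E
K(o) = -53 (K(o) = -⅓*159 = -53)
S(u) = 1/(2*u)
(S(G) + (22206 + 10365))*(w(144, -20) + K(-148)) = ((½)/(-165) + (22206 + 10365))*(-679*(-20) - 53) = ((½)*(-1/165) + 32571)*(13580 - 53) = (-1/330 + 32571)*13527 = (10748429/330)*13527 = 48464666361/110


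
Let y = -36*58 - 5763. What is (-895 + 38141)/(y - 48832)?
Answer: -3386/5153 ≈ -0.65709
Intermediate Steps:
y = -7851 (y = -2088 - 5763 = -7851)
(-895 + 38141)/(y - 48832) = (-895 + 38141)/(-7851 - 48832) = 37246/(-56683) = 37246*(-1/56683) = -3386/5153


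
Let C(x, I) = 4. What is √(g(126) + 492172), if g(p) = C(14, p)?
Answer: 4*√30761 ≈ 701.55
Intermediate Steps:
g(p) = 4
√(g(126) + 492172) = √(4 + 492172) = √492176 = 4*√30761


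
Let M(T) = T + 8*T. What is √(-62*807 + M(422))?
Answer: 2*I*√11559 ≈ 215.03*I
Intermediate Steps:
M(T) = 9*T
√(-62*807 + M(422)) = √(-62*807 + 9*422) = √(-50034 + 3798) = √(-46236) = 2*I*√11559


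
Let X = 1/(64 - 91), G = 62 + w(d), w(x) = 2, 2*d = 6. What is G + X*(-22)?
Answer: 1750/27 ≈ 64.815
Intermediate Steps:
d = 3 (d = (½)*6 = 3)
G = 64 (G = 62 + 2 = 64)
X = -1/27 (X = 1/(-27) = -1/27 ≈ -0.037037)
G + X*(-22) = 64 - 1/27*(-22) = 64 + 22/27 = 1750/27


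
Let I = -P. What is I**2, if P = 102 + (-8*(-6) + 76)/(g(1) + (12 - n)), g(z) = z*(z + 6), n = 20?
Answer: 484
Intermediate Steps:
g(z) = z*(6 + z)
P = -22 (P = 102 + (-8*(-6) + 76)/(1*(6 + 1) + (12 - 1*20)) = 102 + (48 + 76)/(1*7 + (12 - 20)) = 102 + 124/(7 - 8) = 102 + 124/(-1) = 102 + 124*(-1) = 102 - 124 = -22)
I = 22 (I = -1*(-22) = 22)
I**2 = 22**2 = 484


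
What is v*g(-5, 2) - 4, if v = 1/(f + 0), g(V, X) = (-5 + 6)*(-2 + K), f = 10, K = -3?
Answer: -9/2 ≈ -4.5000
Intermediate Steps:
g(V, X) = -5 (g(V, X) = (-5 + 6)*(-2 - 3) = 1*(-5) = -5)
v = ⅒ (v = 1/(10 + 0) = 1/10 = ⅒ ≈ 0.10000)
v*g(-5, 2) - 4 = (⅒)*(-5) - 4 = -½ - 4 = -9/2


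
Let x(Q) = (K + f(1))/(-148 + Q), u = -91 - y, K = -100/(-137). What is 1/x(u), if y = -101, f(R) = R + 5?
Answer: -9453/461 ≈ -20.505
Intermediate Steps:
K = 100/137 (K = -100*(-1/137) = 100/137 ≈ 0.72993)
f(R) = 5 + R
u = 10 (u = -91 - 1*(-101) = -91 + 101 = 10)
x(Q) = 922/(137*(-148 + Q)) (x(Q) = (100/137 + (5 + 1))/(-148 + Q) = (100/137 + 6)/(-148 + Q) = 922/(137*(-148 + Q)))
1/x(u) = 1/(922/(137*(-148 + 10))) = 1/((922/137)/(-138)) = 1/((922/137)*(-1/138)) = 1/(-461/9453) = -9453/461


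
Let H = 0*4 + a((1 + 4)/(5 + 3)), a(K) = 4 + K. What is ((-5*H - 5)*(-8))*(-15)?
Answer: -3375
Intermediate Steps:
H = 37/8 (H = 0*4 + (4 + (1 + 4)/(5 + 3)) = 0 + (4 + 5/8) = 0 + 37/8 = 37/8 ≈ 4.6250)
((-5*H - 5)*(-8))*(-15) = ((-5*37/8 - 5)*(-8))*(-15) = ((-185/8 - 5)*(-8))*(-15) = -225/8*(-8)*(-15) = 225*(-15) = -3375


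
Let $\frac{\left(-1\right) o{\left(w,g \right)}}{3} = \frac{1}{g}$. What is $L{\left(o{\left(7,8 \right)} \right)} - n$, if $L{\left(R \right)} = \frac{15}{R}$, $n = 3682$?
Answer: $-3722$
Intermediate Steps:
$o{\left(w,g \right)} = - \frac{3}{g}$
$L{\left(o{\left(7,8 \right)} \right)} - n = \frac{15}{\left(-3\right) \frac{1}{8}} - 3682 = \frac{15}{- \frac{3}{8}} - 3682 = 15 \left(- \frac{8}{3}\right) - 3682 = -40 - 3682 = -3722$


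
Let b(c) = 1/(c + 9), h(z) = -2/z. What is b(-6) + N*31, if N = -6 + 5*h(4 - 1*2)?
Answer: -1022/3 ≈ -340.67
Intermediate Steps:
b(c) = 1/(9 + c)
N = -11 (N = -6 + 5*(-2/(4 - 1*2)) = -6 + 5*(-2/(4 - 2)) = -6 + 5*(-2/2) = -6 + 5*(-2*½) = -6 + 5*(-1) = -6 - 5 = -11)
b(-6) + N*31 = 1/(9 - 6) - 11*31 = 1/3 - 341 = ⅓ - 341 = -1022/3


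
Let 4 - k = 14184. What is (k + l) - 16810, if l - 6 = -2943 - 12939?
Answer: -46866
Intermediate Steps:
l = -15876 (l = 6 + (-2943 - 12939) = 6 - 15882 = -15876)
k = -14180 (k = 4 - 1*14184 = 4 - 14184 = -14180)
(k + l) - 16810 = (-14180 - 15876) - 16810 = -30056 - 16810 = -46866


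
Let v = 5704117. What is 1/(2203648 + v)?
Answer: 1/7907765 ≈ 1.2646e-7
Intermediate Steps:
1/(2203648 + v) = 1/(2203648 + 5704117) = 1/7907765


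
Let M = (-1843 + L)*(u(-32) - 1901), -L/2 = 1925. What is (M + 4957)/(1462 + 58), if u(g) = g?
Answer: 5504763/760 ≈ 7243.1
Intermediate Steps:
L = -3850 (L = -2*1925 = -3850)
M = 11004569 (M = (-1843 - 3850)*(-32 - 1901) = -5693*(-1933) = 11004569)
(M + 4957)/(1462 + 58) = (11004569 + 4957)/(1462 + 58) = 11009526/1520 = 11009526*(1/1520) = 5504763/760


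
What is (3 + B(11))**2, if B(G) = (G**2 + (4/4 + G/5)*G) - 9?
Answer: 564001/25 ≈ 22560.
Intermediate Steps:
B(G) = -9 + G**2 + G*(1 + G/5) (B(G) = (G**2 + (4*(1/4) + G*(1/5))*G) - 9 = (G**2 + (1 + G/5)*G) - 9 = (G**2 + G*(1 + G/5)) - 9 = -9 + G**2 + G*(1 + G/5))
(3 + B(11))**2 = (3 + (-9 + 11 + (6/5)*11**2))**2 = (3 + (-9 + 11 + (6/5)*121))**2 = (3 + (-9 + 11 + 726/5))**2 = (3 + 736/5)**2 = (751/5)**2 = 564001/25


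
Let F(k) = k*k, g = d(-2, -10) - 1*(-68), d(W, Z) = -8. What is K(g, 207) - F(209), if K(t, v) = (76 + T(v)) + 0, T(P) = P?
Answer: -43398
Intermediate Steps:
g = 60 (g = -8 - 1*(-68) = -8 + 68 = 60)
F(k) = k²
K(t, v) = 76 + v (K(t, v) = (76 + v) + 0 = 76 + v)
K(g, 207) - F(209) = (76 + 207) - 1*209² = 283 - 1*43681 = 283 - 43681 = -43398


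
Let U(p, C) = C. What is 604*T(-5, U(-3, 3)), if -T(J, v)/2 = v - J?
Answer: -9664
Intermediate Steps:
T(J, v) = -2*v + 2*J (T(J, v) = -2*(v - J) = -2*v + 2*J)
604*T(-5, U(-3, 3)) = 604*(-2*3 + 2*(-5)) = 604*(-6 - 10) = 604*(-16) = -9664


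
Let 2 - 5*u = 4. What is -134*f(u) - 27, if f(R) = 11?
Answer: -1501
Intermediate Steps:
u = -⅖ (u = ⅖ - ⅕*4 = ⅖ - ⅘ = -⅖ ≈ -0.40000)
-134*f(u) - 27 = -134*11 - 27 = -1474 - 27 = -1501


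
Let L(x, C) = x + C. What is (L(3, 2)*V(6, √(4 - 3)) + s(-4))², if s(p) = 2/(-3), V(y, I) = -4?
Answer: 3844/9 ≈ 427.11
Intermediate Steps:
s(p) = -⅔ (s(p) = 2*(-⅓) = -⅔)
L(x, C) = C + x
(L(3, 2)*V(6, √(4 - 3)) + s(-4))² = ((2 + 3)*(-4) - ⅔)² = (5*(-4) - ⅔)² = (-20 - ⅔)² = (-62/3)² = 3844/9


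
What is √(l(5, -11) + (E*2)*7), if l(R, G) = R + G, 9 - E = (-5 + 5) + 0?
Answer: 2*√30 ≈ 10.954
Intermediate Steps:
E = 9 (E = 9 - ((-5 + 5) + 0) = 9 - (0 + 0) = 9 - 1*0 = 9 + 0 = 9)
l(R, G) = G + R
√(l(5, -11) + (E*2)*7) = √((-11 + 5) + (9*2)*7) = √(-6 + 18*7) = √(-6 + 126) = √120 = 2*√30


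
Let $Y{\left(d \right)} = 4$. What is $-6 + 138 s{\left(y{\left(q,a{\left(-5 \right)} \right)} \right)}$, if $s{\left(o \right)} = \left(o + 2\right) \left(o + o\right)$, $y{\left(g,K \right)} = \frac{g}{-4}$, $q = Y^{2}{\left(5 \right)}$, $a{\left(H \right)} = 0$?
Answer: $2202$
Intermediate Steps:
$q = 16$ ($q = 4^{2} = 16$)
$y{\left(g,K \right)} = - \frac{g}{4}$ ($y{\left(g,K \right)} = g \left(- \frac{1}{4}\right) = - \frac{g}{4}$)
$s{\left(o \right)} = 2 o \left(2 + o\right)$ ($s{\left(o \right)} = \left(2 + o\right) 2 o = 2 o \left(2 + o\right)$)
$-6 + 138 s{\left(y{\left(q,a{\left(-5 \right)} \right)} \right)} = -6 + 138 \cdot 2 \left(\left(- \frac{1}{4}\right) 16\right) \left(2 - 4\right) = -6 + 138 \cdot 2 \left(-4\right) \left(2 - 4\right) = -6 + 138 \cdot 2 \left(-4\right) \left(-2\right) = -6 + 138 \cdot 16 = -6 + 2208 = 2202$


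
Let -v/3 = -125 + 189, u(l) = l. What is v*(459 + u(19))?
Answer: -91776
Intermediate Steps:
v = -192 (v = -3*(-125 + 189) = -3*64 = -192)
v*(459 + u(19)) = -192*(459 + 19) = -192*478 = -91776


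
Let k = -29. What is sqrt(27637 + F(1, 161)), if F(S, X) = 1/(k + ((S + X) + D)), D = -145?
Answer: sqrt(994929)/6 ≈ 166.24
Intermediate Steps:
F(S, X) = 1/(-174 + S + X) (F(S, X) = 1/(-29 + ((S + X) - 145)) = 1/(-29 + (-145 + S + X)) = 1/(-174 + S + X))
sqrt(27637 + F(1, 161)) = sqrt(27637 + 1/(-174 + 1 + 161)) = sqrt(27637 + 1/(-12)) = sqrt(27637 - 1/12) = sqrt(331643/12) = sqrt(994929)/6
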